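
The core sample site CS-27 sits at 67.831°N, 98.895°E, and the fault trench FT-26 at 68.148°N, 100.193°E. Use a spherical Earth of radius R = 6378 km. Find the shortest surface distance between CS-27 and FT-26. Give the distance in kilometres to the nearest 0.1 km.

64.6 km

Δφ = 0.3170°,  Δλ = 1.2980°
a = sin²(Δφ/2) + cos φ₁ cos φ₂ sin²(Δλ/2) = 0.000026
c = 2·arcsin(√a) = 0.010134 rad = 0.5806°
d = R·c = 6378 × 0.010134 = 64.6 km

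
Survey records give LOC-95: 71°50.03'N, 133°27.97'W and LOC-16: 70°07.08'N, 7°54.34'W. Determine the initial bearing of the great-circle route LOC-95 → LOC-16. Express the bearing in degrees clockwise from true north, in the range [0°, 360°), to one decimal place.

LOC-95: φ = +71.83383°, λ = -133.46617°
LOC-16: φ = +70.11800°, λ = -7.90567°
Δλ = 125.5605°
y = sin Δλ · cos φ₂ = 0.276659
x = cos φ₁ sin φ₂ − sin φ₁ cos φ₂ cos Δλ = 0.481113
θ = atan2(y, x) = 29.9006° → 29.9006° (mod 360°)

29.9°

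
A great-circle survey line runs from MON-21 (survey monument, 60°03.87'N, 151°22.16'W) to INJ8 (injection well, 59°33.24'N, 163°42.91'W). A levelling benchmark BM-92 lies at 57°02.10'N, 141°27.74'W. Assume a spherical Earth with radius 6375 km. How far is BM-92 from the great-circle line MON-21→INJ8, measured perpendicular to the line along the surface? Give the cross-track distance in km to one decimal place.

285.3 km

MON-21: φ = +60.06450°, λ = -151.36933°
INJ8: φ = +59.55400°, λ = -163.71517°
BM-92: φ = +57.03500°, λ = -141.46233°
δ₁₃ = central angle MON-21→BM-92 = 0.104417 rad  (haversine)
θ₁₃ = bearing MON-21→BM-92 = 116.078°,  θ₁₂ = bearing MON-21→INJ8 = 270.658°
dₓₜ = R·arcsin(sin δ₁₃ · sin(θ₁₃ − θ₁₂)) = 6375·arcsin(0.10423·sin(-154.580°)) = -285.313 km
|dₓₜ| = 285.313 km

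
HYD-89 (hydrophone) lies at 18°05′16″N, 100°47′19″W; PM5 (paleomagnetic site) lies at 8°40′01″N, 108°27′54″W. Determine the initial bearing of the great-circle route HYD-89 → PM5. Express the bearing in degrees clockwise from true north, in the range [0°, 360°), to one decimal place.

HYD-89: φ = +18.08778°, λ = -100.78861°
PM5: φ = +8.66694°, λ = -108.46500°
Δλ = -7.6764°
y = sin Δλ · cos φ₂ = -0.132052
x = cos φ₁ sin φ₂ − sin φ₁ cos φ₂ cos Δλ = -0.160934
θ = atan2(y, x) = -140.6298° → 219.3702° (mod 360°)

219.4°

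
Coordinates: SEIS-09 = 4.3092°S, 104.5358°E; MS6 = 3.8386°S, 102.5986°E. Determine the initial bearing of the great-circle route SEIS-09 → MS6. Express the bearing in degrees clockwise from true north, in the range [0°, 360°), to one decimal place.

283.6°

Δλ = -1.9372°
y = sin Δλ · cos φ₂ = -0.033728
x = cos φ₁ sin φ₂ − sin φ₁ cos φ₂ cos Δλ = 0.008171
θ = atan2(y, x) = -76.3826° → 283.6174° (mod 360°)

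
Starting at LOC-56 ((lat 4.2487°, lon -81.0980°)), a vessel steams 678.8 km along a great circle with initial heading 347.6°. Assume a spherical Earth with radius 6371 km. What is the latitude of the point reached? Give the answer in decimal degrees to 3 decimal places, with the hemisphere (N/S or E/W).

δ = d/R = 678.8/6371 = 0.106545 rad
φ₂ = arcsin(sin φ₁ cos δ + cos φ₁ sin δ cos θ)
   = arcsin(0.07409·0.99433 + 0.99725·0.10634·0.97667) = 10.20924°
λ₂ = λ₁ + atan2(sin θ sin δ cos φ₁, cos δ − sin φ₁ sin φ₂) = -82.42756°

10.209°N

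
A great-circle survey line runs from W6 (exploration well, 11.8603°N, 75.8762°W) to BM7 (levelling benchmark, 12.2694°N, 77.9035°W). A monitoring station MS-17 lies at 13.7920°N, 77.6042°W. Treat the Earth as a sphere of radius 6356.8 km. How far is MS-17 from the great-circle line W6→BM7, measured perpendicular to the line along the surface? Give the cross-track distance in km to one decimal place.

172.0 km

δ₁₃ = central angle W6→MS-17 = 0.044736 rad  (haversine)
θ₁₃ = bearing W6→MS-17 = 319.092°,  θ₁₂ = bearing W6→BM7 = 281.870°
dₓₜ = R·arcsin(sin δ₁₃ · sin(θ₁₃ − θ₁₂)) = 6356.8·arcsin(0.04472·sin(37.222°)) = 171.987 km
|dₓₜ| = 171.987 km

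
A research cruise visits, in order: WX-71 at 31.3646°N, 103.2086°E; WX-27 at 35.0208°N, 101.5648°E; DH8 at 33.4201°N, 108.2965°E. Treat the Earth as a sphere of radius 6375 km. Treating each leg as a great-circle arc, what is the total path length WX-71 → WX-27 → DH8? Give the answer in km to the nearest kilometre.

1079 km

WX-71→WX-27: c = 0.068176 rad, d = 434.62 km
WX-27→DH8: c = 0.101063 rad, d = 644.28 km
Total = 434.62 + 644.28 = 1078.90 km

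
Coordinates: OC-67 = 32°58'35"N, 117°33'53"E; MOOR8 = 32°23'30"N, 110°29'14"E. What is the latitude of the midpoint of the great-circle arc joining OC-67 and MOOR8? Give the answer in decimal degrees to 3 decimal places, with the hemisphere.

OC-67: φ = +32.97639°, λ = +117.56472°
MOOR8: φ = +32.39167°, λ = +110.48722°
Bx = cos φ₂ cos Δλ = 0.837972,  By = cos φ₂ sin Δλ = -0.104041
φₘ = atan2(sin φ₁ + sin φ₂, √((cos φ₁ + Bx)² + By²)) = 32.73375°
λₘ = λ₁ + atan2(By, cos φ₁ + Bx) = 114.01437°

32.734°N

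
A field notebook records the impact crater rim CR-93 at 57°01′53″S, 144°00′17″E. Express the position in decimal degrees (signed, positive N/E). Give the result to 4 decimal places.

lat: 57.0314° S → -57.0314°
lon: 144.0047° E → +144.0047°

-57.0314°, +144.0047°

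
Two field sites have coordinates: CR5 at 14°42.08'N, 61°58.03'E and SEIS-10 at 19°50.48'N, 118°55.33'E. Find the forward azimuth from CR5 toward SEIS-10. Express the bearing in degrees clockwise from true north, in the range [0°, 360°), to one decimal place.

75.9°

CR5: φ = +14.70133°, λ = +61.96717°
SEIS-10: φ = +19.84133°, λ = +118.92217°
Δλ = 56.9550°
y = sin Δλ · cos φ₂ = 0.788481
x = cos φ₁ sin φ₂ − sin φ₁ cos φ₂ cos Δλ = 0.198134
θ = atan2(y, x) = 75.8945° → 75.8945° (mod 360°)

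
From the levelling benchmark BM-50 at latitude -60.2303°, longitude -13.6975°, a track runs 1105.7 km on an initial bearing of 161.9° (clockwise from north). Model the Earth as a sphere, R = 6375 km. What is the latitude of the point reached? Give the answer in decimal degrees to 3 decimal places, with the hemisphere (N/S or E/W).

69.464°S

δ = d/R = 1105.7/6375 = 0.173443 rad
φ₂ = arcsin(sin φ₁ cos δ + cos φ₁ sin δ cos θ)
   = arcsin(-0.86803·0.98500 + 0.49651·0.17257·-0.95052) = -69.46376°
λ₂ = λ₁ + atan2(sin θ sin δ cos φ₁, cos δ − sin φ₁ sin φ₂) = -4.90617°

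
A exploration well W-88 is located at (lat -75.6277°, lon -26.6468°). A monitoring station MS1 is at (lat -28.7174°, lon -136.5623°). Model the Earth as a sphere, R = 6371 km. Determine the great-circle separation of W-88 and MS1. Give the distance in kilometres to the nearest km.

7446 km

Δφ = 46.9103°,  Δλ = -109.9155°
a = sin²(Δφ/2) + cos φ₁ cos φ₂ sin²(Δλ/2) = 0.304350
c = 2·arcsin(√a) = 1.168753 rad = 66.9646°
d = R·c = 6371 × 1.168753 = 7446.1 km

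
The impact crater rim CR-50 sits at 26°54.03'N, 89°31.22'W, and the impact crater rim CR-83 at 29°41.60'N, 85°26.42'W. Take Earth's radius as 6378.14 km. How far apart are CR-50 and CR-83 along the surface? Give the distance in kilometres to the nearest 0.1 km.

506.5 km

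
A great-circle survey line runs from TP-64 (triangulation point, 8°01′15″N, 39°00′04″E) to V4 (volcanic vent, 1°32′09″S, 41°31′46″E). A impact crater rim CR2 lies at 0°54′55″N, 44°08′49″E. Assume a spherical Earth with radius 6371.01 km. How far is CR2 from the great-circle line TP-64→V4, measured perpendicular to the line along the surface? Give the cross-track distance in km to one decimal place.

350.8 km

TP-64: φ = +8.02083°, λ = +39.00111°
V4: φ = -1.53583°, λ = +41.52944°
CR2: φ = +0.91528°, λ = +44.14694°
δ₁₃ = central angle TP-64→CR2 = 0.152926 rad  (haversine)
θ₁₃ = bearing TP-64→CR2 = 143.934°,  θ₁₂ = bearing TP-64→V4 = 165.113°
dₓₜ = R·arcsin(sin δ₁₃ · sin(θ₁₃ − θ₁₂)) = 6371.01·arcsin(0.15233·sin(-21.179°)) = -350.808 km
|dₓₜ| = 350.808 km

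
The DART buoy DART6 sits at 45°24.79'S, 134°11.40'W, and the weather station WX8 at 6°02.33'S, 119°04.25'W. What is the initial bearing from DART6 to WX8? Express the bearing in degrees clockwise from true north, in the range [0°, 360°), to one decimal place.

DART6: φ = -45.41317°, λ = -134.19000°
WX8: φ = -6.03883°, λ = -119.07083°
Δλ = 15.1192°
y = sin Δλ · cos φ₂ = 0.259380
x = cos φ₁ sin φ₂ − sin φ₁ cos φ₂ cos Δλ = 0.609869
θ = atan2(y, x) = 23.0403° → 23.0403° (mod 360°)

23.0°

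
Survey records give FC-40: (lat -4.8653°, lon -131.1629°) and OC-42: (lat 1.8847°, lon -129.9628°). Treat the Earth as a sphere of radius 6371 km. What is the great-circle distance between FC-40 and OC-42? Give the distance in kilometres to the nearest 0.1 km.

Δφ = 6.7500°,  Δλ = 1.2001°
a = sin²(Δφ/2) + cos φ₁ cos φ₂ sin²(Δλ/2) = 0.003575
c = 2·arcsin(√a) = 0.119654 rad = 6.8557°
d = R·c = 6371 × 0.119654 = 762.3 km

762.3 km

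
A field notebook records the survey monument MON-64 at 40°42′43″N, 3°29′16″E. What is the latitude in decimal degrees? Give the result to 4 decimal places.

40.7119°N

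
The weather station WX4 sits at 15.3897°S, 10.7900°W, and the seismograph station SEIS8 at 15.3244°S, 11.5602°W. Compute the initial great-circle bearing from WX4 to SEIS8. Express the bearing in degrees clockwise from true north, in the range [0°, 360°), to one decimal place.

Δλ = -0.7702°
y = sin Δλ · cos φ₂ = -0.012964
x = cos φ₁ sin φ₂ − sin φ₁ cos φ₂ cos Δλ = 0.001117
θ = atan2(y, x) = -85.0774° → 274.9226° (mod 360°)

274.9°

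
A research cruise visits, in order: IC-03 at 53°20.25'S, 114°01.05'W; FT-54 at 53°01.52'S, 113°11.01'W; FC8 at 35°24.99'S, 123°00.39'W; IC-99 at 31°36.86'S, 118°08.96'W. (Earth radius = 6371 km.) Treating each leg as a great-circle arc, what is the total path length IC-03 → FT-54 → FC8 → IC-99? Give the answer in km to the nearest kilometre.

2787 km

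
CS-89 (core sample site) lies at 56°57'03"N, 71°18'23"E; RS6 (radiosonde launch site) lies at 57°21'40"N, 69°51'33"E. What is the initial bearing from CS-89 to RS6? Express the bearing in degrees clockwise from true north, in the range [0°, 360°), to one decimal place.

CS-89: φ = +56.95083°, λ = +71.30639°
RS6: φ = +57.36111°, λ = +69.85917°
Δλ = -1.4472°
y = sin Δλ · cos φ₂ = -0.013622
x = cos φ₁ sin φ₂ − sin φ₁ cos φ₂ cos Δλ = 0.007305
θ = atan2(y, x) = -61.7969° → 298.2031° (mod 360°)

298.2°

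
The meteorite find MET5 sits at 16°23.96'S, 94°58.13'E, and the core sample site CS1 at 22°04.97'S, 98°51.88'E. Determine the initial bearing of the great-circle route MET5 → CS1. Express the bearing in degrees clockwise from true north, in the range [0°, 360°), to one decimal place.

MET5: φ = -16.39933°, λ = +94.96883°
CS1: φ = -22.08283°, λ = +98.86467°
Δλ = 3.8958°
y = sin Δλ · cos φ₂ = 0.062959
x = cos φ₁ sin φ₂ − sin φ₁ cos φ₂ cos Δλ = -0.099638
θ = atan2(y, x) = 147.7123° → 147.7123° (mod 360°)

147.7°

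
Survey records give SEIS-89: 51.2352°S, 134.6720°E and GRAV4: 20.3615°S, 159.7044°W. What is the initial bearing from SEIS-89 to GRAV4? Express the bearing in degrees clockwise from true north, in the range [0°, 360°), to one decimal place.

Δλ = 65.6236°
y = sin Δλ · cos φ₂ = 0.853940
x = cos φ₁ sin φ₂ − sin φ₁ cos φ₂ cos Δλ = 0.083851
θ = atan2(y, x) = 84.3919° → 84.3919° (mod 360°)

84.4°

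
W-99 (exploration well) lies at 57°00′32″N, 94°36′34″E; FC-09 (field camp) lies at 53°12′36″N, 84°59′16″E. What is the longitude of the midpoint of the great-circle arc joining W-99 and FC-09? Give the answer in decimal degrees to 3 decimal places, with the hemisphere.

W-99: φ = +57.00889°, λ = +94.60944°
FC-09: φ = +53.21000°, λ = +84.98778°
Bx = cos φ₂ cos Δλ = 0.590459,  By = cos φ₂ sin Δλ = -0.100098
φₘ = atan2(sin φ₁ + sin φ₂, √((cos φ₁ + Bx)² + By²)) = 55.20405°
λₘ = λ₁ + atan2(By, cos φ₁ + Bx) = 89.56929°

89.569°E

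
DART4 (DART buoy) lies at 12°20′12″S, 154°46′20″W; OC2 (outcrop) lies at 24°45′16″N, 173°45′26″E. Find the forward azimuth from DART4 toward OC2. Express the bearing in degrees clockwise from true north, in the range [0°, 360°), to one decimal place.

320.5°

DART4: φ = -12.33667°, λ = -154.77222°
OC2: φ = +24.75444°, λ = +173.75722°
Δλ = -31.4706°
y = sin Δλ · cos φ₂ = -0.474089
x = cos φ₁ sin φ₂ − sin φ₁ cos φ₂ cos Δλ = 0.574545
θ = atan2(y, x) = -39.5279° → 320.4721° (mod 360°)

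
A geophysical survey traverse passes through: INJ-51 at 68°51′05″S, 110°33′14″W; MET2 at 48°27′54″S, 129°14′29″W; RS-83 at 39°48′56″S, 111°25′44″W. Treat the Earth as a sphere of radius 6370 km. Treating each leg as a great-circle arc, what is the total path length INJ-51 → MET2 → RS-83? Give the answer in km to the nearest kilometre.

INJ-51: φ = -68.85139°, λ = -110.55389°
MET2: φ = -48.46500°, λ = -129.24139°
RS-83: φ = -39.81556°, λ = -111.42889°
INJ-51→MET2: c = 0.390411 rad, d = 2486.92 km
MET2→RS-83: c = 0.268342 rad, d = 1709.34 km
Total = 2486.92 + 1709.34 = 4196.26 km

4196 km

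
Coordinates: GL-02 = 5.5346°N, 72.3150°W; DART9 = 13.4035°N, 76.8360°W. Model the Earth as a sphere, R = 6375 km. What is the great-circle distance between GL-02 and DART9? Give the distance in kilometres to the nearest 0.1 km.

Δφ = 7.8689°,  Δλ = -4.5210°
a = sin²(Δφ/2) + cos φ₁ cos φ₂ sin²(Δλ/2) = 0.006214
c = 2·arcsin(√a) = 0.157826 rad = 9.0428°
d = R·c = 6375 × 0.157826 = 1006.1 km

1006.1 km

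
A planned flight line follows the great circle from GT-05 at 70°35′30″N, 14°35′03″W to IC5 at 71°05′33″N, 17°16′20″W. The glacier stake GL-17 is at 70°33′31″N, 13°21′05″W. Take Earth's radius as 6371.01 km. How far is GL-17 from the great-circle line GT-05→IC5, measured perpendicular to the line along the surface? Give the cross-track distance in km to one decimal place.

GT-05: φ = +70.59167°, λ = -14.58417°
IC5: φ = +71.09250°, λ = -17.27222°
GL-17: φ = +70.55861°, λ = -13.35139°
δ₁₃ = central angle GT-05→GL-17 = 0.007179 rad  (haversine)
θ₁₃ = bearing GT-05→GL-17 = 94.028°,  θ₁₂ = bearing GT-05→IC5 = 300.851°
dₓₜ = R·arcsin(sin δ₁₃ · sin(θ₁₃ − θ₁₂)) = 6371.01·arcsin(0.00718·sin(-206.822°)) = 20.637 km
|dₓₜ| = 20.637 km

20.6 km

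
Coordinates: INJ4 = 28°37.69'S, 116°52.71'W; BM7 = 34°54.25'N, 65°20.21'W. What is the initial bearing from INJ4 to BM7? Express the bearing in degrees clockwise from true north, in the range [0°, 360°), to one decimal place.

INJ4: φ = -28.62817°, λ = -116.87850°
BM7: φ = +34.90417°, λ = -65.33683°
Δλ = 51.5417°
y = sin Δλ · cos φ₂ = 0.642196
x = cos φ₁ sin φ₂ − sin φ₁ cos φ₂ cos Δλ = 0.746635
θ = atan2(y, x) = 40.6995° → 40.6995° (mod 360°)

40.7°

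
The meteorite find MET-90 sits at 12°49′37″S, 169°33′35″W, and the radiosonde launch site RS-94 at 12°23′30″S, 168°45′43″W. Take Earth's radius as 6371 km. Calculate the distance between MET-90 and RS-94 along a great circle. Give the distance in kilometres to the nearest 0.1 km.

99.2 km

MET-90: φ = -12.82694°, λ = -169.55972°
RS-94: φ = -12.39167°, λ = -168.76194°
Δφ = 0.4353°,  Δλ = 0.7978°
a = sin²(Δφ/2) + cos φ₁ cos φ₂ sin²(Δλ/2) = 0.000061
c = 2·arcsin(√a) = 0.015568 rad = 0.8920°
d = R·c = 6371 × 0.015568 = 99.2 km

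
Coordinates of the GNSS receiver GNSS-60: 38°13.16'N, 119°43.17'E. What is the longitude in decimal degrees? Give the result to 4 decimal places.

119° + 43.17′/60 = 119 + 0.71950 = 119.7195°

119.7195°E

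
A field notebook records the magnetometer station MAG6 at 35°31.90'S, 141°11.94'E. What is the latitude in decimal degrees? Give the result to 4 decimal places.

35° + 31.90′/60 = 35 + 0.53167 = 35.5317°

35.5317°S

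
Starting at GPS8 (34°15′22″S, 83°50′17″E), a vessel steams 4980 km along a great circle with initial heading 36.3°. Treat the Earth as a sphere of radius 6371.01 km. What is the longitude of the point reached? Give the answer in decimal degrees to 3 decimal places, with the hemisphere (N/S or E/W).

108.551°E

GPS8: φ = -34.25611°, λ = +83.83806°
δ = d/R = 4980/6371.01 = 0.781666 rad
φ₂ = arcsin(sin φ₁ cos δ + cos φ₁ sin δ cos θ)
   = arcsin(-0.56289·0.70974 + 0.82653·0.70446·0.80593) = 3.99968°
λ₂ = λ₁ + atan2(sin θ sin δ cos φ₁, cos δ − sin φ₁ sin φ₂) = 108.55081°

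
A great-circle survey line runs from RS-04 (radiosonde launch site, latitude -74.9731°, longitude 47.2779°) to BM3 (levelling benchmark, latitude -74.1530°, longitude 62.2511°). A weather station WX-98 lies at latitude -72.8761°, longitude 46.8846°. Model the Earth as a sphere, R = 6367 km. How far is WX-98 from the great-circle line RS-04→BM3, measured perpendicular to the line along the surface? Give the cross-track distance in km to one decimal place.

δ₁₃ = central angle RS-04→WX-98 = 0.036649 rad  (haversine)
θ₁₃ = bearing RS-04→WX-98 = 356.838°,  θ₁₂ = bearing RS-04→BM3 = 85.657°
dₓₜ = R·arcsin(sin δ₁₃ · sin(θ₁₃ − θ₁₂)) = 6367·arcsin(0.03664·sin(271.181°)) = -233.293 km
|dₓₜ| = 233.293 km

233.3 km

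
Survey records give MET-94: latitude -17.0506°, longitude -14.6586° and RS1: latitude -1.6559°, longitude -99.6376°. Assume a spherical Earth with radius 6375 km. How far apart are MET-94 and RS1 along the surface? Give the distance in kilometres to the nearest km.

9426 km

Δφ = 15.3947°,  Δλ = -84.9790°
a = sin²(Δφ/2) + cos φ₁ cos φ₂ sin²(Δλ/2) = 0.453944
c = 2·arcsin(√a) = 1.478553 rad = 84.7149°
d = R·c = 6375 × 1.478553 = 9425.8 km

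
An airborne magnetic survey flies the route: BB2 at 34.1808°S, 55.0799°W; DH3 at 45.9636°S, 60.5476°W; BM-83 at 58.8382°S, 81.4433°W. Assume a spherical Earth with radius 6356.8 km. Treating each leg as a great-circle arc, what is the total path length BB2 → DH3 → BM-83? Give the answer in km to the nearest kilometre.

BB2→DH3: c = 0.218091 rad, d = 1386.36 km
DH3→BM-83: c = 0.313683 rad, d = 1994.02 km
Total = 1386.36 + 1994.02 = 3380.38 km

3380 km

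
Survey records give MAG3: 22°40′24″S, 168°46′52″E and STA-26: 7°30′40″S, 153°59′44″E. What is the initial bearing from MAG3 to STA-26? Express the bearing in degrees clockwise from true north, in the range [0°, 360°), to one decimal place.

314.5°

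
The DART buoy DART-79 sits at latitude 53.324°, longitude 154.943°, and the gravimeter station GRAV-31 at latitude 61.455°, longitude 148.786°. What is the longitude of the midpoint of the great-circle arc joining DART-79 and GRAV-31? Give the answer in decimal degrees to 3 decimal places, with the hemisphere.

152.207°E

Bx = cos φ₂ cos Δλ = 0.475092,  By = cos φ₂ sin Δλ = -0.051251
φₘ = atan2(sin φ₁ + sin φ₂, √((cos φ₁ + Bx)² + By²)) = 57.42659°
λₘ = λ₁ + atan2(By, cos φ₁ + Bx) = 152.20683°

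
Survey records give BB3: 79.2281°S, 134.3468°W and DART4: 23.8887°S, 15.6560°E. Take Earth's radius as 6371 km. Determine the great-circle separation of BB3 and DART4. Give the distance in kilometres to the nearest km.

8399 km

Δφ = 55.3394°,  Δλ = 150.0028°
a = sin²(Δφ/2) + cos φ₁ cos φ₂ sin²(Δλ/2) = 0.375086
c = 2·arcsin(√a) = 1.318294 rad = 75.5327°
d = R·c = 6371 × 1.318294 = 8398.9 km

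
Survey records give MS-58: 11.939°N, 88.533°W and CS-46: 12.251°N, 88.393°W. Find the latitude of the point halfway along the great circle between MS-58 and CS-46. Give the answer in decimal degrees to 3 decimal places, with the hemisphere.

12.095°N

Bx = cos φ₂ cos Δλ = 0.977224,  By = cos φ₂ sin Δλ = 0.002388
φₘ = atan2(sin φ₁ + sin φ₂, √((cos φ₁ + Bx)² + By²)) = 12.09501°
λₘ = λ₁ + atan2(By, cos φ₁ + Bx) = -88.46304°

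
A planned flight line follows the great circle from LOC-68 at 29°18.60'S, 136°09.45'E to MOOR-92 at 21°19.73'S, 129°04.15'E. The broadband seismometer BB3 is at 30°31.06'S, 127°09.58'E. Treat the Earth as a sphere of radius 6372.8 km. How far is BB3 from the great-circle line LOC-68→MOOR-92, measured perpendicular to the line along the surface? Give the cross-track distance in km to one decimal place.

764.7 km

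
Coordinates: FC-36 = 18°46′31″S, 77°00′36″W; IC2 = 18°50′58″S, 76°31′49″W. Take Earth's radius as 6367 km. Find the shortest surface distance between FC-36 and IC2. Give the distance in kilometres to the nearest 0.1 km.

51.1 km

FC-36: φ = -18.77528°, λ = -77.01000°
IC2: φ = -18.84944°, λ = -76.53028°
Δφ = -0.0742°,  Δλ = 0.4797°
a = sin²(Δφ/2) + cos φ₁ cos φ₂ sin²(Δλ/2) = 0.000016
c = 2·arcsin(√a) = 0.008030 rad = 0.4601°
d = R·c = 6367 × 0.008030 = 51.1 km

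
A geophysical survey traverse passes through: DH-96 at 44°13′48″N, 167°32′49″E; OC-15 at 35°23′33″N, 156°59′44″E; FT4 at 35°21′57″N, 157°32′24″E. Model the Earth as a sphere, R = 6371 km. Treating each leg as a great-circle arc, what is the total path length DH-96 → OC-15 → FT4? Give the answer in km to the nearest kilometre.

DH-96: φ = +44.23000°, λ = +167.54694°
OC-15: φ = +35.39250°, λ = +156.99556°
FT4: φ = +35.36583°, λ = +157.54000°
DH-96→OC-15: c = 0.208942 rad, d = 1331.17 km
OC-15→FT4: c = 0.007762 rad, d = 49.45 km
Total = 1331.17 + 49.45 = 1380.62 km

1381 km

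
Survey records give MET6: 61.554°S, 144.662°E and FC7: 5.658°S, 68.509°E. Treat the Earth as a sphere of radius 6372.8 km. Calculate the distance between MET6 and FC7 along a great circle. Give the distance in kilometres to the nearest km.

8726 km

Δφ = 55.8960°,  Δλ = -76.1530°
a = sin²(Δφ/2) + cos φ₁ cos φ₂ sin²(Δλ/2) = 0.399934
c = 2·arcsin(√a) = 1.369304 rad = 78.4553°
d = R·c = 6372.8 × 1.369304 = 8726.3 km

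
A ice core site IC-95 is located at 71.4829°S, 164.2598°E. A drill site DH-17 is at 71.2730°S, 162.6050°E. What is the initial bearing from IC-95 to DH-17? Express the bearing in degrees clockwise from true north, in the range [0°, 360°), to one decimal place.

290.9°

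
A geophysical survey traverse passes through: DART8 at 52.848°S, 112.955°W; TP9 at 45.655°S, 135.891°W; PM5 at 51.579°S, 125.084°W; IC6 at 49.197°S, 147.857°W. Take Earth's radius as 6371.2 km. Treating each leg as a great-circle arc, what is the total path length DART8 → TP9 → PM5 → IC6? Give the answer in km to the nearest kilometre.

DART8→TP9: c = 0.288202 rad, d = 1836.19 km
TP9→PM5: c = 0.161695 rad, d = 1030.19 km
PM5→IC6: c = 0.255726 rad, d = 1629.28 km
Total = 1836.19 + 1030.19 + 1629.28 = 4495.66 km

4496 km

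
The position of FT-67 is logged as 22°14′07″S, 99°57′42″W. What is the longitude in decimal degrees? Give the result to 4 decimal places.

99.9617°W

99° + 57′/60 + 42″/3600 = 99 + 0.95000 + 0.01167 = 99.9617°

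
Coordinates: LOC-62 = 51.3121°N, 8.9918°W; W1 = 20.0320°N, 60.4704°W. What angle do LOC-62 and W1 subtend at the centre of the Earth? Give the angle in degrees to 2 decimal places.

50.72°

Δφ = -31.2801°,  Δλ = -51.4786°
a = sin²(Δφ/2) + cos φ₁ cos φ₂ sin²(Δλ/2) = 0.183436
c = 2·arcsin(√a) = 0.885208 rad = 50.7187°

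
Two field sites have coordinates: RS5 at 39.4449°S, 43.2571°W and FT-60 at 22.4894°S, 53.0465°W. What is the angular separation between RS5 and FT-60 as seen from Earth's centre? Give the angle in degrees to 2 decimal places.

Δφ = 16.9555°,  Δλ = -9.7894°
a = sin²(Δφ/2) + cos φ₁ cos φ₂ sin²(Δλ/2) = 0.026929
c = 2·arcsin(√a) = 0.329691 rad = 18.8899°

18.89°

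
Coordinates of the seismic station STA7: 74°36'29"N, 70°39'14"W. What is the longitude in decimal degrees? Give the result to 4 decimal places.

70.6539°W

70° + 39′/60 + 14″/3600 = 70 + 0.65000 + 0.00389 = 70.6539°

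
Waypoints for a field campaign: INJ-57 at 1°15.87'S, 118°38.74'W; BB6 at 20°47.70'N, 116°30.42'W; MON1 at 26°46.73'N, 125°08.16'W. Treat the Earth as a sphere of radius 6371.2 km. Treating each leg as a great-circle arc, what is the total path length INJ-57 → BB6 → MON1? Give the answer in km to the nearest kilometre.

3565 km

INJ-57: φ = -1.26450°, λ = -118.64567°
BB6: φ = +20.79500°, λ = -116.50700°
MON1: φ = +26.77883°, λ = -125.13600°
INJ-57→BB6: c = 0.386741 rad, d = 2464.00 km
BB6→MON1: c = 0.172817 rad, d = 1101.05 km
Total = 2464.00 + 1101.05 = 3565.06 km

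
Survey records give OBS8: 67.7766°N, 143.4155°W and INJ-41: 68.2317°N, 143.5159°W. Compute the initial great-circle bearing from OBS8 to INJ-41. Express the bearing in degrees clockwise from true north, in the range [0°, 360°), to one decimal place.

Δλ = -0.1004°
y = sin Δλ · cos φ₂ = -0.000650
x = cos φ₁ sin φ₂ − sin φ₁ cos φ₂ cos Δλ = 0.007943
θ = atan2(y, x) = -4.6769° → 355.3231° (mod 360°)

355.3°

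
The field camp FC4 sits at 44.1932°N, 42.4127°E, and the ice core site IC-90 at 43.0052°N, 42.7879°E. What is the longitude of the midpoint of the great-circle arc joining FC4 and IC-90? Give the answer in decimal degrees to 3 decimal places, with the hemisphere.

42.602°E

Bx = cos φ₂ cos Δλ = 0.731276,  By = cos φ₂ sin Δλ = 0.004789
φₘ = atan2(sin φ₁ + sin φ₂, √((cos φ₁ + Bx)² + By²)) = 43.59935°
λₘ = λ₁ + atan2(By, cos φ₁ + Bx) = 42.60215°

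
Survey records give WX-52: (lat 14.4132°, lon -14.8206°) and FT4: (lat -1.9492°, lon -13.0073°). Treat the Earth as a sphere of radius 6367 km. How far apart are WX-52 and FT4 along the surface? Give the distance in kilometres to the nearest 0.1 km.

1829.2 km

Δφ = -16.3624°,  Δλ = 1.8133°
a = sin²(Δφ/2) + cos φ₁ cos φ₂ sin²(Δλ/2) = 0.020493
c = 2·arcsin(√a) = 0.287293 rad = 16.4607°
d = R·c = 6367 × 0.287293 = 1829.2 km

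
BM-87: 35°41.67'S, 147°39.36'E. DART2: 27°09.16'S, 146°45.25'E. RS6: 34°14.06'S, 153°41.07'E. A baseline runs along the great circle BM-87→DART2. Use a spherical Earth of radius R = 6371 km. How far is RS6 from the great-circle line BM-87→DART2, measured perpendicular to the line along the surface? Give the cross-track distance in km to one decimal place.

BM-87: φ = -35.69450°, λ = +147.65600°
DART2: φ = -27.15267°, λ = +146.75417°
RS6: φ = -34.23433°, λ = +153.68450°
δ₁₃ = central angle BM-87→RS6 = 0.089896 rad  (haversine)
θ₁₃ = bearing BM-87→RS6 = 75.278°,  θ₁₂ = bearing BM-87→DART2 = 354.611°
dₓₜ = R·arcsin(sin δ₁₃ · sin(θ₁₃ − θ₁₂)) = 6371·arcsin(0.08977·sin(-279.333°)) = 565.122 km
|dₓₜ| = 565.122 km

565.1 km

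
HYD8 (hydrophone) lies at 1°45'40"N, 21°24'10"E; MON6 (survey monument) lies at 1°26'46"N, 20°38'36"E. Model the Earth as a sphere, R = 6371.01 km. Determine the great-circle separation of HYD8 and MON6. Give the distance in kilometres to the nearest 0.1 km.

91.4 km

HYD8: φ = +1.76111°, λ = +21.40278°
MON6: φ = +1.44611°, λ = +20.64333°
Δφ = -0.3150°,  Δλ = -0.7594°
a = sin²(Δφ/2) + cos φ₁ cos φ₂ sin²(Δλ/2) = 0.000051
c = 2·arcsin(√a) = 0.014345 rad = 0.8219°
d = R·c = 6371.01 × 0.014345 = 91.4 km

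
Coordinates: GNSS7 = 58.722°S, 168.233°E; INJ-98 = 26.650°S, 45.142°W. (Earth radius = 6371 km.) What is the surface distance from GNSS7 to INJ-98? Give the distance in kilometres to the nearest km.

Δφ = 32.0720°,  Δλ = 146.6250°
a = sin²(Δφ/2) + cos φ₁ cos φ₂ sin²(Δλ/2) = 0.502081
c = 2·arcsin(√a) = 1.574958 rad = 90.2384°
d = R·c = 6371 × 1.574958 = 10034.1 km

10034 km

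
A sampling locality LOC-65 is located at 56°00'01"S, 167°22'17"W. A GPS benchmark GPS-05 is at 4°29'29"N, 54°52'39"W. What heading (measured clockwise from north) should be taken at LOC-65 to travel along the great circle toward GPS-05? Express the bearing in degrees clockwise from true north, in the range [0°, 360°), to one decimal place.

LOC-65: φ = -56.00028°, λ = -167.37139°
GPS-05: φ = +4.49139°, λ = -54.87750°
Δλ = 112.4939°
y = sin Δλ · cos φ₂ = 0.921083
x = cos φ₁ sin φ₂ − sin φ₁ cos φ₂ cos Δλ = -0.272415
θ = atan2(y, x) = 106.4758° → 106.4758° (mod 360°)

106.5°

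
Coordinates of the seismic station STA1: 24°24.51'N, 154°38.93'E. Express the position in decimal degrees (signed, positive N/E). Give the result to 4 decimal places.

lat: 24.4085° N → +24.4085°
lon: 154.6488° E → +154.6488°

+24.4085°, +154.6488°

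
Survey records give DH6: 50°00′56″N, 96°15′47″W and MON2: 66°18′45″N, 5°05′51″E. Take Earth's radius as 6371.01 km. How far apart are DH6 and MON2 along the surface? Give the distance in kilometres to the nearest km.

DH6: φ = +50.01556°, λ = -96.26306°
MON2: φ = +66.31250°, λ = +5.09750°
Δφ = 16.2969°,  Δλ = 101.3606°
a = sin²(Δφ/2) + cos φ₁ cos φ₂ sin²(Δλ/2) = 0.174593
c = 2·arcsin(√a) = 0.862141 rad = 49.3971°
d = R·c = 6371.01 × 0.862141 = 5492.7 km

5493 km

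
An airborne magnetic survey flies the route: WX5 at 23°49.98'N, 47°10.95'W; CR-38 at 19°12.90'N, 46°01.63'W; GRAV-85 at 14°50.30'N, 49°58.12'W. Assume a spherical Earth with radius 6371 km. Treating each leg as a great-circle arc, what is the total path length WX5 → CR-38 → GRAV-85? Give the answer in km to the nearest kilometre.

1169 km

WX5: φ = +23.83300°, λ = -47.18250°
CR-38: φ = +19.21500°, λ = -46.02717°
GRAV-85: φ = +14.83833°, λ = -49.96867°
WX5→CR-38: c = 0.082752 rad, d = 527.21 km
CR-38→GRAV-85: c = 0.100791 rad, d = 642.14 km
Total = 527.21 + 642.14 = 1169.35 km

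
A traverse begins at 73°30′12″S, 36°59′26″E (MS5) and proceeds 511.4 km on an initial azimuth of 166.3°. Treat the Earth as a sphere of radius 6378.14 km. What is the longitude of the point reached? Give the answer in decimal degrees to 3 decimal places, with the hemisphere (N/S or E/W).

42.191°E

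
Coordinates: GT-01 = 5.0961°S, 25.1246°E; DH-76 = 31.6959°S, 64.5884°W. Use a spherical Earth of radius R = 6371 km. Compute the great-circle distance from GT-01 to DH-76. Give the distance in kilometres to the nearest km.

9683 km

Δφ = -26.5998°,  Δλ = -89.7130°
a = sin²(Δφ/2) + cos φ₁ cos φ₂ sin²(Δλ/2) = 0.474542
c = 2·arcsin(√a) = 1.519859 rad = 87.0815°
d = R·c = 6371 × 1.519859 = 9683.0 km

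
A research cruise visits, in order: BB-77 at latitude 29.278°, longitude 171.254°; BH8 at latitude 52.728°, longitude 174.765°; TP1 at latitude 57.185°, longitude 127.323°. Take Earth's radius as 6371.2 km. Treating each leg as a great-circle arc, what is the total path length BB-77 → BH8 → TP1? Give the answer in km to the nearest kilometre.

5629 km

BB-77→BH8: c = 0.411764 rad, d = 2623.43 km
BH8→TP1: c = 0.471799 rad, d = 3005.92 km
Total = 2623.43 + 3005.92 = 5629.36 km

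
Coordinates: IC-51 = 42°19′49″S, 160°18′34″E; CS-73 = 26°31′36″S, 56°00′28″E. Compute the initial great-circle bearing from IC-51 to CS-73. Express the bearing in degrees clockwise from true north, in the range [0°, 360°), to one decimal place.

241.1°

IC-51: φ = -42.33028°, λ = +160.30944°
CS-73: φ = -26.52667°, λ = +56.00778°
Δλ = -104.3017°
y = sin Δλ · cos φ₂ = -0.866998
x = cos φ₁ sin φ₂ − sin φ₁ cos φ₂ cos Δλ = -0.479008
θ = atan2(y, x) = -118.9202° → 241.0798° (mod 360°)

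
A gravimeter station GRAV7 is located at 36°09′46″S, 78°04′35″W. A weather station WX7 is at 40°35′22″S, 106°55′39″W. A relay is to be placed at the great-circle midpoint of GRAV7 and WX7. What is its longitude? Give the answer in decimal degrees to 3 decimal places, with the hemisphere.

GRAV7: φ = -36.16278°, λ = -78.07639°
WX7: φ = -40.58944°, λ = -106.92750°
Bx = cos φ₂ cos Δλ = 0.665133,  By = cos φ₂ sin Δλ = -0.366433
φₘ = atan2(sin φ₁ + sin φ₂, √((cos φ₁ + Bx)² + By²)) = -39.27171°
λₘ = λ₁ + atan2(By, cos φ₁ + Bx) = -92.05086°

92.051°W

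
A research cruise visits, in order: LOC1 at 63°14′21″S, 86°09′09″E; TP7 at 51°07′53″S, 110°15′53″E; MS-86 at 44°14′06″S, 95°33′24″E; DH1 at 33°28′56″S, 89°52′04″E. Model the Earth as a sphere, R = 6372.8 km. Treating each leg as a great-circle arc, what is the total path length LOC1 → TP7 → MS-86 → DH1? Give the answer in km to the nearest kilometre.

LOC1: φ = -63.23917°, λ = +86.15250°
TP7: φ = -51.13139°, λ = +110.26472°
MS-86: φ = -44.23500°, λ = +95.55667°
DH1: φ = -33.48222°, λ = +89.86778°
LOC1→TP7: c = 0.307476 rad, d = 1959.48 km
TP7→MS-86: c = 0.209996 rad, d = 1338.26 km
MS-86→DH1: c = 0.202841 rad, d = 1292.67 km
Total = 1959.48 + 1338.26 + 1292.67 = 4590.41 km

4590 km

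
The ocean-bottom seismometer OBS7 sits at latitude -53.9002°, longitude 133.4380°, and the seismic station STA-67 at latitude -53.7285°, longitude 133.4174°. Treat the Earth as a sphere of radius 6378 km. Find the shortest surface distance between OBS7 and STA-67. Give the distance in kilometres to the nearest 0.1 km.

Δφ = 0.1717°,  Δλ = -0.0206°
a = sin²(Δφ/2) + cos φ₁ cos φ₂ sin²(Δλ/2) = 0.000002
c = 2·arcsin(√a) = 0.003004 rad = 0.1721°
d = R·c = 6378 × 0.003004 = 19.2 km

19.2 km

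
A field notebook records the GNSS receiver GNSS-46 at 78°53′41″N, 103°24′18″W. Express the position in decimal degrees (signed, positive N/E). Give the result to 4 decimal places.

+78.8947°, -103.4050°

lat: 78.8947° N → +78.8947°
lon: 103.4050° W → -103.4050°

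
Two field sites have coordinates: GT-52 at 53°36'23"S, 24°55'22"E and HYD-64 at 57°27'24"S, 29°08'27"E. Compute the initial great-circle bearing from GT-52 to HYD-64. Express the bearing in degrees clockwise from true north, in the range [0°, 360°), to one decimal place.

149.9°

GT-52: φ = -53.60639°, λ = +24.92278°
HYD-64: φ = -57.45667°, λ = +29.14083°
Δλ = 4.2181°
y = sin Δλ · cos φ₂ = 0.039567
x = cos φ₁ sin φ₂ − sin φ₁ cos φ₂ cos Δλ = -0.068322
θ = atan2(y, x) = 149.9241° → 149.9241° (mod 360°)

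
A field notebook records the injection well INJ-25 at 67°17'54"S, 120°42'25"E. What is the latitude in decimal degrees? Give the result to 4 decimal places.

67.2983°S

67° + 17′/60 + 54″/3600 = 67 + 0.28333 + 0.01500 = 67.2983°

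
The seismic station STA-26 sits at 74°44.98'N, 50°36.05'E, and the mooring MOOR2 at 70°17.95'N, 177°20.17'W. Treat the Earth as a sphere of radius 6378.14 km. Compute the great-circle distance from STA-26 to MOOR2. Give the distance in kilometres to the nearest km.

STA-26: φ = +74.74967°, λ = +50.60083°
MOOR2: φ = +70.29917°, λ = -177.33617°
Δφ = -4.4505°,  Δλ = 132.0630°
a = sin²(Δφ/2) + cos φ₁ cos φ₂ sin²(Δλ/2) = 0.075546
c = 2·arcsin(√a) = 0.556882 rad = 31.9070°
d = R·c = 6378.14 × 0.556882 = 3551.9 km

3552 km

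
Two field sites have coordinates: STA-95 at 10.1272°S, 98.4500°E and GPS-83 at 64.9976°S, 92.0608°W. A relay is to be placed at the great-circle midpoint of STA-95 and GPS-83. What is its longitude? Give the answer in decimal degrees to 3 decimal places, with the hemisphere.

106.169°E

Bx = cos φ₂ cos Δλ = -0.415564,  By = cos φ₂ sin Δλ = 0.077101
φₘ = atan2(sin φ₁ + sin φ₂, √((cos φ₁ + Bx)² + By²)) = -62.05446°
λₘ = λ₁ + atan2(By, cos φ₁ + Bx) = 106.16870°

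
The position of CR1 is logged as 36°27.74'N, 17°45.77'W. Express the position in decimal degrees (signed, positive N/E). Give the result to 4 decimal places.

+36.4623°, -17.7628°

lat: 36.4623° N → +36.4623°
lon: 17.7628° W → -17.7628°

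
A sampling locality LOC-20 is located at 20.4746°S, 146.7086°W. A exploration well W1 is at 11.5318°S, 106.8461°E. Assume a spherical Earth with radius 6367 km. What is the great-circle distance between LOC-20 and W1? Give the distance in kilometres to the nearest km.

11218 km

Δφ = 8.9428°,  Δλ = -106.4453°
a = sin²(Δφ/2) + cos φ₁ cos φ₂ sin²(Δλ/2) = 0.594967
c = 2·arcsin(√a) = 1.761892 rad = 100.9490°
d = R·c = 6367 × 1.761892 = 11218.0 km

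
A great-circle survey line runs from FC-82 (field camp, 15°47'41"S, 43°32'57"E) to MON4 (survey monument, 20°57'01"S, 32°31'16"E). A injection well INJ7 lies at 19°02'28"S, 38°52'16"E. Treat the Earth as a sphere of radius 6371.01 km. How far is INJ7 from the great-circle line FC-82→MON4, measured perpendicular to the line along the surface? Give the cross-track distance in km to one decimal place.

FC-82: φ = -15.79472°, λ = +43.54917°
MON4: φ = -20.95028°, λ = +32.52111°
INJ7: φ = -19.04111°, λ = +38.87111°
δ₁₃ = central angle FC-82→INJ7 = 0.096317 rad  (haversine)
θ₁₃ = bearing FC-82→INJ7 = 233.289°,  θ₁₂ = bearing FC-82→MON4 = 242.108°
dₓₜ = R·arcsin(sin δ₁₃ · sin(θ₁₃ − θ₁₂)) = 6371.01·arcsin(0.09617·sin(-8.819°)) = -93.937 km
|dₓₜ| = 93.937 km

93.9 km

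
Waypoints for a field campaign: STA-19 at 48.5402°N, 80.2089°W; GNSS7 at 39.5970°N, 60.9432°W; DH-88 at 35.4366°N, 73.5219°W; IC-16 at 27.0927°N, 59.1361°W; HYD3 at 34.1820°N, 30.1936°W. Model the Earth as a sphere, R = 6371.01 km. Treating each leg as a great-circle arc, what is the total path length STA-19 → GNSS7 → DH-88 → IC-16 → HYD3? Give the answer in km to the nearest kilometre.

STA-19→GNSS7: c = 0.286381 rad, d = 1824.54 km
GNSS7→DH-88: c = 0.188449 rad, d = 1200.61 km
DH-88→IC-16: c = 0.258904 rad, d = 1649.48 km
IC-16→HYD3: c = 0.450171 rad, d = 2868.05 km
Total = 1824.54 + 1200.61 + 1649.48 + 2868.05 = 7542.67 km

7543 km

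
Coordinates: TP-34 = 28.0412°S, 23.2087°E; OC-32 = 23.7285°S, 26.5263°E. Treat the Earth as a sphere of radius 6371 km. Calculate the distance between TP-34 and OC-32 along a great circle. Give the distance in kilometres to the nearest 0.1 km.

Δφ = 4.3127°,  Δλ = 3.3176°
a = sin²(Δφ/2) + cos φ₁ cos φ₂ sin²(Δλ/2) = 0.002093
c = 2·arcsin(√a) = 0.091527 rad = 5.2441°
d = R·c = 6371 × 0.091527 = 583.1 km

583.1 km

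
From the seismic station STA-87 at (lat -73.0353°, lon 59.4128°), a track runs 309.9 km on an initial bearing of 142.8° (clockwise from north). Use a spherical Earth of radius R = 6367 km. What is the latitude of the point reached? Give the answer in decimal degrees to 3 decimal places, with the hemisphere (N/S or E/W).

δ = d/R = 309.9/6367 = 0.048673 rad
φ₂ = arcsin(sin φ₁ cos δ + cos φ₁ sin δ cos θ)
   = arcsin(-0.95648·0.99882 + 0.29178·0.04865·-0.79653) = -75.16333°
λ₂ = λ₁ + atan2(sin θ sin δ cos φ₁, cos δ − sin φ₁ sin φ₂) = 66.00934°

75.163°S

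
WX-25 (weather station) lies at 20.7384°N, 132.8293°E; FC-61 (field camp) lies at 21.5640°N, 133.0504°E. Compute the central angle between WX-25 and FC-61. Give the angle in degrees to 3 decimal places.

0.851°

Δφ = 0.8256°,  Δλ = 0.2211°
a = sin²(Δφ/2) + cos φ₁ cos φ₂ sin²(Δλ/2) = 0.000055
c = 2·arcsin(√a) = 0.014852 rad = 0.8510°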